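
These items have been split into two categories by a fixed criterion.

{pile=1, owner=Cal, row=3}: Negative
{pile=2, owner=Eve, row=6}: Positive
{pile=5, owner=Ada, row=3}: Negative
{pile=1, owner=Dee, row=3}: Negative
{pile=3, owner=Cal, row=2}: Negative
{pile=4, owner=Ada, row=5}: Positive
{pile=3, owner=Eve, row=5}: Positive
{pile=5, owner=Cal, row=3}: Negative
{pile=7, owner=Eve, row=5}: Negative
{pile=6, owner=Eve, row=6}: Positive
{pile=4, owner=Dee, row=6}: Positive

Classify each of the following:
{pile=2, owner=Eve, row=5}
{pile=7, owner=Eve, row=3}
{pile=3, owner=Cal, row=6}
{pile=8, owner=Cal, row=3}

Positive, Negative, Positive, Negative

The simplest hypothesis consistent with all the labels is: row ≥ 5 AND pile ≤ 6.
{pile=2, owner=Eve, row=5} → row = 5, pile = 2 → Positive. {pile=7, owner=Eve, row=3} → row = 3, pile = 7 → Negative. {pile=3, owner=Cal, row=6} → row = 6, pile = 3 → Positive. {pile=8, owner=Cal, row=3} → row = 3, pile = 8 → Negative.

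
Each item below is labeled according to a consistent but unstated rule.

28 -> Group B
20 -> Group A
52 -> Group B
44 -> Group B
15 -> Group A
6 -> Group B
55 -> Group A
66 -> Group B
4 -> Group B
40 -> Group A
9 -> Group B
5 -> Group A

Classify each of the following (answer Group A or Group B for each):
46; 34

Every 'Group A' example satisfies: multiple of 5. None of the 'Group B' examples do.

Group B, Group B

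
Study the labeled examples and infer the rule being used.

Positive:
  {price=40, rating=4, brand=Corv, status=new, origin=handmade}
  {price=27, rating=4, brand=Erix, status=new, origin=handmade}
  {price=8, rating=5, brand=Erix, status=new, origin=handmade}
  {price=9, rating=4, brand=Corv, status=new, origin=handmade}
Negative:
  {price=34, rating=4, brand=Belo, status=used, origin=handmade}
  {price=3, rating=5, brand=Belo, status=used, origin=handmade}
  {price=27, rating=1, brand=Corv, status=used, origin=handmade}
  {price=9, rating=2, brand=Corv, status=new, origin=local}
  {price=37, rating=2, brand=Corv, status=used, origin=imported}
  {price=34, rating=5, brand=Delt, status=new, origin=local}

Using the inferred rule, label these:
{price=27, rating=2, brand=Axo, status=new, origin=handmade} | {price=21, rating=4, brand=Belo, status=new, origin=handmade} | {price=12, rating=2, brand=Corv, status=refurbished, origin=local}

The distinguishing property — status is new AND origin is handmade — holds for all the 'Positive' cases and none of the 'Negative' cases.
Positive: {price=27, rating=2, brand=Axo, status=new, origin=handmade}, since status is new, origin is handmade.
Positive: {price=21, rating=4, brand=Belo, status=new, origin=handmade}, since status is new, origin is handmade.
Negative: {price=12, rating=2, brand=Corv, status=refurbished, origin=local}, since status is refurbished, origin is local.

Positive, Positive, Negative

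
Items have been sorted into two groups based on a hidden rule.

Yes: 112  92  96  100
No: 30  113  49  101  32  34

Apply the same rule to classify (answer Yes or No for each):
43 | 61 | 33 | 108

No, No, No, Yes

The pattern is that an item is 'Yes' exactly when: even AND at least 49.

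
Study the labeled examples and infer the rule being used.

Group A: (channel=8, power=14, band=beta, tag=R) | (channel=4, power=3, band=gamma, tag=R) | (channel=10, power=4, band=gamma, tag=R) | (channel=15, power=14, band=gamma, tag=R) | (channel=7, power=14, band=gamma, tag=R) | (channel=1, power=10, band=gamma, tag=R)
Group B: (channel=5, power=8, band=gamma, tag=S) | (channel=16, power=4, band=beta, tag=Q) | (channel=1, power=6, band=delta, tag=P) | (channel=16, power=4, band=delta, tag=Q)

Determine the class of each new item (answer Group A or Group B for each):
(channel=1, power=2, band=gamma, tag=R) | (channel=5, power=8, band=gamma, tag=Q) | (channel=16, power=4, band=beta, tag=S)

Group A, Group B, Group B

'Group A' ⟺ tag is R.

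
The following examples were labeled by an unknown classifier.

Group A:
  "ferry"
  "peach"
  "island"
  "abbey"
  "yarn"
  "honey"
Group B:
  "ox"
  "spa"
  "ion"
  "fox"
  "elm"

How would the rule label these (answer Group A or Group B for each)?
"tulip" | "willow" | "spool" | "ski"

The rule appears to be: length ≥ 4.

Group A, Group A, Group A, Group B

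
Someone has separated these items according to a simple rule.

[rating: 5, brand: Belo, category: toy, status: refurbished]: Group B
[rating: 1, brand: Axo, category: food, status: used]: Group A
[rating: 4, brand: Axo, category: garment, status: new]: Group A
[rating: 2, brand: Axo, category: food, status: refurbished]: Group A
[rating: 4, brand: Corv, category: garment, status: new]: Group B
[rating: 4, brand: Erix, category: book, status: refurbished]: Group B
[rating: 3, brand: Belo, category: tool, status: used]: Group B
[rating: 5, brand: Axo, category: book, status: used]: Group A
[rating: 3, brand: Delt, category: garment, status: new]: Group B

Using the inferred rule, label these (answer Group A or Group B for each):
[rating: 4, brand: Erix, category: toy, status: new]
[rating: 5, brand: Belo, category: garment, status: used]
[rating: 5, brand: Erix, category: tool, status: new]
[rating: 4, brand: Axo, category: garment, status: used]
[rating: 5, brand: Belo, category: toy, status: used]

Group B, Group B, Group B, Group A, Group B

The common property of the 'Group A' items is: brand is Axo. No 'Group B' item has it.
[rating: 4, brand: Erix, category: toy, status: new] — brand is Erix, hence Group B. [rating: 5, brand: Belo, category: garment, status: used] — brand is Belo, hence Group B. [rating: 5, brand: Erix, category: tool, status: new] — brand is Erix, hence Group B. [rating: 4, brand: Axo, category: garment, status: used] — brand is Axo, hence Group A. [rating: 5, brand: Belo, category: toy, status: used] — brand is Belo, hence Group B.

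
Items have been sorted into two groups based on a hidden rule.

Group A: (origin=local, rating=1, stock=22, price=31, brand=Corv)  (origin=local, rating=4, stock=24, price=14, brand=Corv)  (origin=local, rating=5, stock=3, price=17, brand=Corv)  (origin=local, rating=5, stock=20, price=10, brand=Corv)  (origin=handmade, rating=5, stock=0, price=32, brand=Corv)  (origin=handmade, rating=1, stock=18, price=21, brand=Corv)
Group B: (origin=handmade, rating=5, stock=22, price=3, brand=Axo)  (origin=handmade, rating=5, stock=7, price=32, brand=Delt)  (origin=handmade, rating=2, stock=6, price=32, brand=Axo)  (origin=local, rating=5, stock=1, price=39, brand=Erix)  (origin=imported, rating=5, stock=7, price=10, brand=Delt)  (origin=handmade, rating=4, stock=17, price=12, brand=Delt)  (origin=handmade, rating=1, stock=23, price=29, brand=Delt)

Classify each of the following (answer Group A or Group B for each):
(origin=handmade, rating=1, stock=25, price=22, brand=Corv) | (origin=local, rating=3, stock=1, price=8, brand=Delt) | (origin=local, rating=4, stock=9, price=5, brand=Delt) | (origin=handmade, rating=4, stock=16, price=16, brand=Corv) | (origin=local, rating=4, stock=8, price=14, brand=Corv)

Looking at the examples, the only property every 'Group A' case has and every 'Group B' case lacks is: brand is Corv.
(origin=handmade, rating=1, stock=25, price=22, brand=Corv): brand is Corv — meets the rule, so Group A.
(origin=local, rating=3, stock=1, price=8, brand=Delt): brand is Delt — doesn't match, so Group B.
(origin=local, rating=4, stock=9, price=5, brand=Delt): brand is Delt — doesn't match, so Group B.
(origin=handmade, rating=4, stock=16, price=16, brand=Corv): brand is Corv — meets the rule, so Group A.
(origin=local, rating=4, stock=8, price=14, brand=Corv): brand is Corv — meets the rule, so Group A.

Group A, Group B, Group B, Group A, Group A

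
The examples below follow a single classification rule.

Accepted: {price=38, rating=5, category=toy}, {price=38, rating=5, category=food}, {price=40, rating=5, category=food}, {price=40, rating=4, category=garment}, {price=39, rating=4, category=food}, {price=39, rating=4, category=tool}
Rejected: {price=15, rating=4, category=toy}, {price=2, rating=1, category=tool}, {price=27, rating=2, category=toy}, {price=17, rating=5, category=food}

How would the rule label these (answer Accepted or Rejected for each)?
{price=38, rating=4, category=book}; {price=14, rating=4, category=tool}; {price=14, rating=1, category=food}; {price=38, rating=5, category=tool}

Accepted, Rejected, Rejected, Accepted

Every 'Accepted' example satisfies: price ≥ 38. None of the 'Rejected' examples do.
{price=38, rating=4, category=book}: price = 38, checks out → Accepted. {price=14, rating=4, category=tool}: price = 14, does not fit → Rejected. {price=14, rating=1, category=food}: price = 14, does not fit → Rejected. {price=38, rating=5, category=tool}: price = 38, checks out → Accepted.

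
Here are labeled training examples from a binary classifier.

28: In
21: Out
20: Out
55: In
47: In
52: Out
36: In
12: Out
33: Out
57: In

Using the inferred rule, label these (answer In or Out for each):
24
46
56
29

Out, In, In, In

The simplest hypothesis consistent with all the labels is: digit sum ≥ 8.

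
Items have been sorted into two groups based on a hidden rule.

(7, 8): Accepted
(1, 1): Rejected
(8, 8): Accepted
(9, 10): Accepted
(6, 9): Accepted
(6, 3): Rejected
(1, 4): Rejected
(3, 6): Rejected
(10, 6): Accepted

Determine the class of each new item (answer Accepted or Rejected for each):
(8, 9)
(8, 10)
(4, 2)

Accepted, Accepted, Rejected

Rule: sum ≥ 15. This holds for each 'Accepted' example and fails for each 'Rejected' one.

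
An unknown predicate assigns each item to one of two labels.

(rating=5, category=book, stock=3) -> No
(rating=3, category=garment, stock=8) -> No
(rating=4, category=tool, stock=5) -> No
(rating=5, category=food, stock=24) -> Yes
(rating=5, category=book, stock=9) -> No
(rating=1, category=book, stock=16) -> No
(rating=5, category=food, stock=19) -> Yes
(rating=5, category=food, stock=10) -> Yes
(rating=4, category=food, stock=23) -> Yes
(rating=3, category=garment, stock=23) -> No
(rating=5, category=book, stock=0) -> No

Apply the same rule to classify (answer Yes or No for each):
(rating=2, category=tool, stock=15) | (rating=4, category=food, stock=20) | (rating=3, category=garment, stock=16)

No, Yes, No

The common property of the 'Yes' items is: category is food. No 'No' item has it.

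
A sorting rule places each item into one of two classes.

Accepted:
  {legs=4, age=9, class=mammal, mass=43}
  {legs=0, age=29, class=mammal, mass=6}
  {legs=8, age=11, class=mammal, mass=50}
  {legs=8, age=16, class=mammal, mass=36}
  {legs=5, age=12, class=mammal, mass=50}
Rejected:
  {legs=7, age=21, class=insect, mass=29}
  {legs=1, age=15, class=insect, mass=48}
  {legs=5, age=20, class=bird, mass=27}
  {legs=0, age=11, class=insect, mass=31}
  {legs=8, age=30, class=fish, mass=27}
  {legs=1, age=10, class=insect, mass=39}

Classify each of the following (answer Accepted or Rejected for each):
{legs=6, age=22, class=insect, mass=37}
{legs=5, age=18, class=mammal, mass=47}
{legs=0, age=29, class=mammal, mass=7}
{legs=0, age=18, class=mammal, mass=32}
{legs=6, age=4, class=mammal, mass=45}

One predicate separates the groups cleanly: class is mammal.
{legs=6, age=22, class=insect, mass=37} → class is insect → Rejected.
{legs=5, age=18, class=mammal, mass=47} → class is mammal → Accepted.
{legs=0, age=29, class=mammal, mass=7} → class is mammal → Accepted.
{legs=0, age=18, class=mammal, mass=32} → class is mammal → Accepted.
{legs=6, age=4, class=mammal, mass=45} → class is mammal → Accepted.

Rejected, Accepted, Accepted, Accepted, Accepted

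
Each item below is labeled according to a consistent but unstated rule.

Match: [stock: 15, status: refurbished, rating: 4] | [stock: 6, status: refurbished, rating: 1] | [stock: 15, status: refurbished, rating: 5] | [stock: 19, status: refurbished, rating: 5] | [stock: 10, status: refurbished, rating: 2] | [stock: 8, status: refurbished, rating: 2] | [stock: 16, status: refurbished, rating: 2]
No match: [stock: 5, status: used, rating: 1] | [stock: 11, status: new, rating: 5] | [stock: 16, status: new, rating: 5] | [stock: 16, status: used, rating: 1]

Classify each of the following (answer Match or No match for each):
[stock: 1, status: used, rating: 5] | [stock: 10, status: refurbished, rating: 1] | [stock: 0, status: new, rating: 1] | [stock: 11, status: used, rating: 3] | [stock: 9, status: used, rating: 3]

No match, Match, No match, No match, No match

One predicate separates the groups cleanly: status is refurbished.
[stock: 1, status: used, rating: 5] → status is used → No match.
[stock: 10, status: refurbished, rating: 1] → status is refurbished → Match.
[stock: 0, status: new, rating: 1] → status is new → No match.
[stock: 11, status: used, rating: 3] → status is used → No match.
[stock: 9, status: used, rating: 3] → status is used → No match.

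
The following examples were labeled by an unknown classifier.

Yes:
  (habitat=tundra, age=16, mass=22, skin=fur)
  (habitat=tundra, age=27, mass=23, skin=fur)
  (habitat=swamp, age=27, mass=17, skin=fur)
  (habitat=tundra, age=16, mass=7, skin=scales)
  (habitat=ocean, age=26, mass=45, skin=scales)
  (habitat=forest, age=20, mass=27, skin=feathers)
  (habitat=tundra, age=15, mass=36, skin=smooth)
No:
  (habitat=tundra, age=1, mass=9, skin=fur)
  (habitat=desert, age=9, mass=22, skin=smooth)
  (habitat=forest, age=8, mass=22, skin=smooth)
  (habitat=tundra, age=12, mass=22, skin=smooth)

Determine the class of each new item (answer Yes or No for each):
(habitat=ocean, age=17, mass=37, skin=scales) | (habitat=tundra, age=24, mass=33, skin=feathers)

Yes, Yes

The simplest hypothesis consistent with all the labels is: age ≥ 15.
Yes: (habitat=ocean, age=17, mass=37, skin=scales), since age = 17.
Yes: (habitat=tundra, age=24, mass=33, skin=feathers), since age = 24.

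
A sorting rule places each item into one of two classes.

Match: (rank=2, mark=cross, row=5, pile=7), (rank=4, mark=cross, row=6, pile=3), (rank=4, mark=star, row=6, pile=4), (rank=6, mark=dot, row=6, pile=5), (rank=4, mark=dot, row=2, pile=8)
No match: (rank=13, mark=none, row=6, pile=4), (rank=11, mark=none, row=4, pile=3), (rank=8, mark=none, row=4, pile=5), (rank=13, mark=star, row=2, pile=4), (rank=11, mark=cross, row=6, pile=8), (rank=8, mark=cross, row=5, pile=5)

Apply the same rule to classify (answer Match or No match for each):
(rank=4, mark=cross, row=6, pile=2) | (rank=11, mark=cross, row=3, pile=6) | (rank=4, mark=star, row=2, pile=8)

Match, No match, Match

The common property of the 'Match' items is: rank ≤ 6. No 'No match' item has it.
Match: (rank=4, mark=cross, row=6, pile=2), since rank = 4.
No match: (rank=11, mark=cross, row=3, pile=6), since rank = 11.
Match: (rank=4, mark=star, row=2, pile=8), since rank = 4.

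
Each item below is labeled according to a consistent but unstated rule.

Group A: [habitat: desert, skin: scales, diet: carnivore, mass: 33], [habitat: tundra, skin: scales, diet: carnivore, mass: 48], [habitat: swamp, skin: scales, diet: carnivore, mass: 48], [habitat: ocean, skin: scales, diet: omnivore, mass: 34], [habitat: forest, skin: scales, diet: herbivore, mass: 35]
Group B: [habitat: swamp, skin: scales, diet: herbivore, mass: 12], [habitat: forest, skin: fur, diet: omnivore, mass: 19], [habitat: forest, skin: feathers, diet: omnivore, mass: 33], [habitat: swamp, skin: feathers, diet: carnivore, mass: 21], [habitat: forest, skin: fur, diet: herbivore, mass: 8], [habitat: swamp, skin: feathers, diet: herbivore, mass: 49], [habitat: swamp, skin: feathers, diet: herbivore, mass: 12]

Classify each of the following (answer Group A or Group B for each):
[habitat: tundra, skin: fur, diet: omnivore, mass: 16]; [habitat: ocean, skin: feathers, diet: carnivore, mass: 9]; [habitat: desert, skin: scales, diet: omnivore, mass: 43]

Group B, Group B, Group A

One predicate separates the groups cleanly: skin is scales AND mass ≥ 19.
[habitat: tundra, skin: fur, diet: omnivore, mass: 16] → skin is fur, mass = 16 → Group B.
[habitat: ocean, skin: feathers, diet: carnivore, mass: 9] → skin is feathers, mass = 9 → Group B.
[habitat: desert, skin: scales, diet: omnivore, mass: 43] → skin is scales, mass = 43 → Group A.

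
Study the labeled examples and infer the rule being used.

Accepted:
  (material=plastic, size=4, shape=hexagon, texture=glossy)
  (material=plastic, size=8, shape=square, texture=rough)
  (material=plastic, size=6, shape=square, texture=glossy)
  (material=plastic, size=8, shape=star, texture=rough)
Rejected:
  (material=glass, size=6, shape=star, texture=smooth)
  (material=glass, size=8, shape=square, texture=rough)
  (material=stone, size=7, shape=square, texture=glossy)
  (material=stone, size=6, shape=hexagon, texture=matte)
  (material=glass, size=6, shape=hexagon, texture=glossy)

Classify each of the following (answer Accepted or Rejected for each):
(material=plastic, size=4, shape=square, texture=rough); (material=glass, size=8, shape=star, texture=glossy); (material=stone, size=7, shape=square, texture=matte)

The common property of the 'Accepted' items is: material is plastic. No 'Rejected' item has it.
(material=plastic, size=4, shape=square, texture=rough): material is plastic — has this property, so Accepted.
(material=glass, size=8, shape=star, texture=glossy): material is glass — does not satisfy this, so Rejected.
(material=stone, size=7, shape=square, texture=matte): material is stone — does not satisfy this, so Rejected.

Accepted, Rejected, Rejected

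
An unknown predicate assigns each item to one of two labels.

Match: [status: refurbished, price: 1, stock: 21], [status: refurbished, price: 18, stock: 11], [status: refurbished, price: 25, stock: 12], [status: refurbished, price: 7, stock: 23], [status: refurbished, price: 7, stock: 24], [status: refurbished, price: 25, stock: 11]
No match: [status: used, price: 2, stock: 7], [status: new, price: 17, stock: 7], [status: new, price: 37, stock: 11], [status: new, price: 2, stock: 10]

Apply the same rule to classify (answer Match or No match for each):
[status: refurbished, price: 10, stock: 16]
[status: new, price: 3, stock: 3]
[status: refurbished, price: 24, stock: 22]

The pattern is that an item is 'Match' exactly when: status is refurbished.
[status: refurbished, price: 10, stock: 16] — status is refurbished, hence Match.
[status: new, price: 3, stock: 3] — status is new, hence No match.
[status: refurbished, price: 24, stock: 22] — status is refurbished, hence Match.

Match, No match, Match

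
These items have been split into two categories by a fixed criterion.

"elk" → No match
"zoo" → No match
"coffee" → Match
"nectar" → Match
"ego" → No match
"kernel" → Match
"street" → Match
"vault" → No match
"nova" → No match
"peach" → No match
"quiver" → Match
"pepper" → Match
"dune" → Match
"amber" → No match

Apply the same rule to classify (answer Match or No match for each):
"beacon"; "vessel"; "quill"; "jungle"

Match, Match, No match, Match

All 'Match' examples share one property — even length AND contains 'e' — and every 'No match' example lacks it.
"beacon": length 6, has 'e' — meets the rule, so Match.
"vessel": length 6, has 'e' — meets the rule, so Match.
"quill": length 5, no 'e' — fails the rule, so No match.
"jungle": length 6, has 'e' — meets the rule, so Match.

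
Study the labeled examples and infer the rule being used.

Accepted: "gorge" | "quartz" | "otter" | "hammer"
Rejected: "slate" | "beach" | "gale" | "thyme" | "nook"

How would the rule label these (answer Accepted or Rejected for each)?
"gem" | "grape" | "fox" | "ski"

Rejected, Accepted, Rejected, Rejected

The common property of the 'Accepted' items is: contains 'r'. No 'Rejected' item has it.
"gem" → no 'r' → Rejected.
"grape" → has 'r' → Accepted.
"fox" → no 'r' → Rejected.
"ski" → no 'r' → Rejected.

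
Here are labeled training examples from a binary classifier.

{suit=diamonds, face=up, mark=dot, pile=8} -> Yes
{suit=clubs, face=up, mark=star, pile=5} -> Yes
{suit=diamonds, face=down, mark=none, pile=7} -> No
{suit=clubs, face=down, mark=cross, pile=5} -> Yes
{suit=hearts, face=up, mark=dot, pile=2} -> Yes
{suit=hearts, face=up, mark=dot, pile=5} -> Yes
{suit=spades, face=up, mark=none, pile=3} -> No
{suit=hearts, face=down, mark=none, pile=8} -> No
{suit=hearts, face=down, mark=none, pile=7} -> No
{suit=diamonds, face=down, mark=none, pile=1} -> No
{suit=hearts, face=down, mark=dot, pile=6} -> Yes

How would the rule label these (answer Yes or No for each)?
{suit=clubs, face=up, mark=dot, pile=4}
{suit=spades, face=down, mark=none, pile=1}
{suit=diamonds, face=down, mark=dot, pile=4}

One predicate separates the groups cleanly: mark is not none.
{suit=clubs, face=up, mark=dot, pile=4}: mark is dot, matches → Yes. {suit=spades, face=down, mark=none, pile=1}: mark is none, does not fit → No. {suit=diamonds, face=down, mark=dot, pile=4}: mark is dot, matches → Yes.

Yes, No, Yes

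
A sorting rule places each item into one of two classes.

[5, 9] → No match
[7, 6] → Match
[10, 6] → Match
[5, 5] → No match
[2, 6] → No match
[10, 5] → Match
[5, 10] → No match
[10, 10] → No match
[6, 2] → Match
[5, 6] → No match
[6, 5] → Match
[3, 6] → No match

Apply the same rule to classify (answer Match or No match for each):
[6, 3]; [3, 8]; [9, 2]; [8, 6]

Match, No match, Match, Match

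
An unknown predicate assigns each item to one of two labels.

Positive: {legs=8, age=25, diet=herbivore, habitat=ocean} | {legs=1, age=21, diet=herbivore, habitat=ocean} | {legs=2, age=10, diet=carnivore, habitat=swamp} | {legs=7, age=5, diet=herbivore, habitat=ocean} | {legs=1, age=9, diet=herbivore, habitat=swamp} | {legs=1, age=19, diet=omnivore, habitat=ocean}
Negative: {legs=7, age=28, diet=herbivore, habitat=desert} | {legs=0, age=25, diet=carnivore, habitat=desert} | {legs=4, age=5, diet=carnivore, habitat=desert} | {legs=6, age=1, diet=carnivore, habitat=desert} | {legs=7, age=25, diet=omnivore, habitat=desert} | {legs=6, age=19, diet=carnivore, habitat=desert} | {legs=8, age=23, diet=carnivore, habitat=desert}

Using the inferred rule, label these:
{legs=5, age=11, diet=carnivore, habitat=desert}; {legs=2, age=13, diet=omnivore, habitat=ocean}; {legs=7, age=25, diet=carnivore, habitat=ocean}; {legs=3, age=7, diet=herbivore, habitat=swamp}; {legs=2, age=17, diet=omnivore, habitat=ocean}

'Positive' ⟺ habitat is not desert.

Negative, Positive, Positive, Positive, Positive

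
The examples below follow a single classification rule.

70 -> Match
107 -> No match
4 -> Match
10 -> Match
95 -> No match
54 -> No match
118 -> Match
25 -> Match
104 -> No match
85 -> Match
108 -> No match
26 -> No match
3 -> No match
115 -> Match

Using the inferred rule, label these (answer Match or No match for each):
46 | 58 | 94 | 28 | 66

Match, Match, Match, Match, No match

Checking candidate rules against both groups, what survives is: ≡ 1 (mod 3).
46: 46 mod 3 = 1, has this property → Match. 58: 58 mod 3 = 1, has this property → Match. 94: 94 mod 3 = 1, has this property → Match. 28: 28 mod 3 = 1, has this property → Match. 66: 66 mod 3 = 0, fails the rule → No match.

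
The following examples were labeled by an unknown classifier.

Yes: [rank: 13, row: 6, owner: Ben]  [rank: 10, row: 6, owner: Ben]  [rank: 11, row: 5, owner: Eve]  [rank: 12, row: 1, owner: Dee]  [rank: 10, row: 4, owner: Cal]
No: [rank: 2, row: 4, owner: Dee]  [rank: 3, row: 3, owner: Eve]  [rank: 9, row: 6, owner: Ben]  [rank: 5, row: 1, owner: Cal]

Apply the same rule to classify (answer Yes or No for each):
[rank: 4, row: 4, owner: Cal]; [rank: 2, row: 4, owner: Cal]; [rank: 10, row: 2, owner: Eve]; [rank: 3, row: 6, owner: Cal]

The classifier is using: rank ≥ 10.
[rank: 4, row: 4, owner: Cal] — rank = 4, hence No.
[rank: 2, row: 4, owner: Cal] — rank = 2, hence No.
[rank: 10, row: 2, owner: Eve] — rank = 10, hence Yes.
[rank: 3, row: 6, owner: Cal] — rank = 3, hence No.

No, No, Yes, No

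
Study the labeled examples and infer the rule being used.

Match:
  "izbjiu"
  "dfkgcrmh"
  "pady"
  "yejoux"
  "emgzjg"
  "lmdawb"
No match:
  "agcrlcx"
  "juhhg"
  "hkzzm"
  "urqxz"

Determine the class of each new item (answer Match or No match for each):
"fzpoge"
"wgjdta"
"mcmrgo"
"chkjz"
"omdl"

The common property of the 'Match' items is: even length. No 'No match' item has it.

Match, Match, Match, No match, Match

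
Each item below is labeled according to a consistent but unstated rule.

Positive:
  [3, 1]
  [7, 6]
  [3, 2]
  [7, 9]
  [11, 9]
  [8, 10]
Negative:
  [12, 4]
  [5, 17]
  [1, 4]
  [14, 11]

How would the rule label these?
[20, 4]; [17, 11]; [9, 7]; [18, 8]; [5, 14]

Negative, Negative, Positive, Negative, Negative

The distinguishing property — |first − second| ≤ 2 — holds for all the 'Positive' cases and none of the 'Negative' cases.
[20, 4] — |20−4| = 16, hence Negative. [17, 11] — |17−11| = 6, hence Negative. [9, 7] — |9−7| = 2, hence Positive. [18, 8] — |18−8| = 10, hence Negative. [5, 14] — |5−14| = 9, hence Negative.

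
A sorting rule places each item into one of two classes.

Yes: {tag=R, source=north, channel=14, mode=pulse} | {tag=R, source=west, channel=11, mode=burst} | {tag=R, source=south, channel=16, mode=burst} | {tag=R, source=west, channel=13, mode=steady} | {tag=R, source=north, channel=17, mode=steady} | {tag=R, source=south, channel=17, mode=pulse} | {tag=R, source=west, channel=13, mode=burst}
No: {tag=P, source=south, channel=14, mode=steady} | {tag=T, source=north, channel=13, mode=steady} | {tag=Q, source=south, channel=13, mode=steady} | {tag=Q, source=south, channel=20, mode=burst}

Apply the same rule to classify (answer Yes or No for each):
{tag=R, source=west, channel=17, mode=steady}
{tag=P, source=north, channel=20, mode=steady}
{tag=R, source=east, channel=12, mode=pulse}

The rule appears to be: tag is R.
{tag=R, source=west, channel=17, mode=steady} → tag is R → Yes. {tag=P, source=north, channel=20, mode=steady} → tag is P → No. {tag=R, source=east, channel=12, mode=pulse} → tag is R → Yes.

Yes, No, Yes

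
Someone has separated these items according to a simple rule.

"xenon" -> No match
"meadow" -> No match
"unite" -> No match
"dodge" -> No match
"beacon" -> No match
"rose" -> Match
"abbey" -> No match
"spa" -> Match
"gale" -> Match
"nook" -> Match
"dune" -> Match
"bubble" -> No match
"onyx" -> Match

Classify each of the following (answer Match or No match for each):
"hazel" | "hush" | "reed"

The simplest hypothesis consistent with all the labels is: length ≤ 4.
"hazel": length 5, doesn't qualify → No match.
"hush": length 4, matches → Match.
"reed": length 4, matches → Match.

No match, Match, Match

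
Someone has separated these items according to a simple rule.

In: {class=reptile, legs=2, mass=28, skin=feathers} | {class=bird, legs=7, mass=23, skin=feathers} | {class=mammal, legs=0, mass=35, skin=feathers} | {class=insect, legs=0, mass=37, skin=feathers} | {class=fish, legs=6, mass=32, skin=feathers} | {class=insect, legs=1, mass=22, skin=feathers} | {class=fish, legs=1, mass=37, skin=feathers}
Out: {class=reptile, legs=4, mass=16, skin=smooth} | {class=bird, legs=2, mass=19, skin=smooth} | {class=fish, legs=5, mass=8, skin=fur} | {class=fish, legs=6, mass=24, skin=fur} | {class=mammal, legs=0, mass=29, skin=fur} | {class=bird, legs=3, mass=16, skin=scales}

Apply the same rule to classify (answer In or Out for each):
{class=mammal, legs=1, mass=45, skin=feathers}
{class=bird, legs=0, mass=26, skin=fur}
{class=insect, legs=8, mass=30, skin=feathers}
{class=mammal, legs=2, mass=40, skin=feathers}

Looking at the examples, the only property every 'In' case has and every 'Out' case lacks is: skin is feathers.

In, Out, In, In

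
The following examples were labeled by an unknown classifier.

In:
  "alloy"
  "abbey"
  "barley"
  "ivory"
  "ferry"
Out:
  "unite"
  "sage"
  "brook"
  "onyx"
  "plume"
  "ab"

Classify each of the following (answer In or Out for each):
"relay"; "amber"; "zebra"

In, Out, Out

The distinguishing property — ends with 'y' — holds for all the 'In' cases and none of the 'Out' cases.
"relay": ends with 'y' — matches, so In. "amber": ends with 'r' — lacks this property, so Out. "zebra": ends with 'a' — lacks this property, so Out.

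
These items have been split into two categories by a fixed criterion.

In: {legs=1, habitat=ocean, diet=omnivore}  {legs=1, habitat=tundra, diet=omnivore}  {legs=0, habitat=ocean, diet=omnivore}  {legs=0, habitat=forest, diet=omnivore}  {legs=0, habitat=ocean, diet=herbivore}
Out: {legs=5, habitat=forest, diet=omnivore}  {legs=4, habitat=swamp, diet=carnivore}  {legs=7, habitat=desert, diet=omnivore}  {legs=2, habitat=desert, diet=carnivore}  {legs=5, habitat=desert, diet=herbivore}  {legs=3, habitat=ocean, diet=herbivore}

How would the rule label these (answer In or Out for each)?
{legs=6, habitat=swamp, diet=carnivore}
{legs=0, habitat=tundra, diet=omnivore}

The simplest hypothesis consistent with all the labels is: legs ≤ 1.
{legs=6, habitat=swamp, diet=carnivore}: legs = 6 — lacks this property, so Out. {legs=0, habitat=tundra, diet=omnivore}: legs = 0 — has this property, so In.

Out, In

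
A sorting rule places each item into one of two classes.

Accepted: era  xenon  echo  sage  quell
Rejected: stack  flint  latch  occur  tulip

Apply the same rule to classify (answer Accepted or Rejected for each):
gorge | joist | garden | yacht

Comparing the two groups points to one rule — contains 'e'.
gorge: Accepted (has 'e'). joist: Rejected (no 'e'). garden: Accepted (has 'e'). yacht: Rejected (no 'e').

Accepted, Rejected, Accepted, Rejected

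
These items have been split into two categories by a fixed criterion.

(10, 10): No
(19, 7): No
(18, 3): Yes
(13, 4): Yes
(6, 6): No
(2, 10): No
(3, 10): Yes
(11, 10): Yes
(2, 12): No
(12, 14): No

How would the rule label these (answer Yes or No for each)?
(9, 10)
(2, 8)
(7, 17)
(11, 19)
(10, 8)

All 'Yes' examples share one property — sum is odd — and every 'No' example lacks it.
(9, 10): Yes (9+10 = 19).
(2, 8): No (2+8 = 10).
(7, 17): No (7+17 = 24).
(11, 19): No (11+19 = 30).
(10, 8): No (10+8 = 18).

Yes, No, No, No, No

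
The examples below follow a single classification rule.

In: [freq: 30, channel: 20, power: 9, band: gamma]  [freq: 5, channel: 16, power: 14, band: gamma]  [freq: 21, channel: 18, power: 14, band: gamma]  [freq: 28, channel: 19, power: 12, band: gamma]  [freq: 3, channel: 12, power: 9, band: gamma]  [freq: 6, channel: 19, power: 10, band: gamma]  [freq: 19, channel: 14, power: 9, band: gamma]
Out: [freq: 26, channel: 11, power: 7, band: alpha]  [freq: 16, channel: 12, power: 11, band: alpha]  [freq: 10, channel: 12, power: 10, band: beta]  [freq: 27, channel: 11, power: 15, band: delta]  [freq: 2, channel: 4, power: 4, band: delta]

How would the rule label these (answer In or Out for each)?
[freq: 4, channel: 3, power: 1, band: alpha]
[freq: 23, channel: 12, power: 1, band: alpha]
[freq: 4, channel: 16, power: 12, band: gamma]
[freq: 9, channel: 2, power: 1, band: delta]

Out, Out, In, Out

All 'In' examples share one property — band is gamma — and every 'Out' example lacks it.
[freq: 4, channel: 3, power: 1, band: alpha]: band is alpha, doesn't qualify → Out.
[freq: 23, channel: 12, power: 1, band: alpha]: band is alpha, doesn't qualify → Out.
[freq: 4, channel: 16, power: 12, band: gamma]: band is gamma, satisfies this → In.
[freq: 9, channel: 2, power: 1, band: delta]: band is delta, doesn't qualify → Out.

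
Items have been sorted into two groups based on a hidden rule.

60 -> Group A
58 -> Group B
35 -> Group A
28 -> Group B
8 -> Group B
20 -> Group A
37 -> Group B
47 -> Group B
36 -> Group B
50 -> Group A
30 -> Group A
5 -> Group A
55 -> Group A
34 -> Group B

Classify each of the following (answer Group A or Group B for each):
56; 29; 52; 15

The common property of the 'Group A' items is: multiple of 5. No 'Group B' item has it.

Group B, Group B, Group B, Group A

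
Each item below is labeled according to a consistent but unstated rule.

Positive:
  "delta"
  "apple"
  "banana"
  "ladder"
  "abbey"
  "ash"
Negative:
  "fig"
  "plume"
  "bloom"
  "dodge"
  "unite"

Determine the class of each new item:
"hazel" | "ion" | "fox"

Positive, Negative, Negative

Checking candidate rules against both groups, what survives is: contains 'a'.
"hazel": has 'a' — fits, so Positive.
"ion": no 'a' — lacks this property, so Negative.
"fox": no 'a' — lacks this property, so Negative.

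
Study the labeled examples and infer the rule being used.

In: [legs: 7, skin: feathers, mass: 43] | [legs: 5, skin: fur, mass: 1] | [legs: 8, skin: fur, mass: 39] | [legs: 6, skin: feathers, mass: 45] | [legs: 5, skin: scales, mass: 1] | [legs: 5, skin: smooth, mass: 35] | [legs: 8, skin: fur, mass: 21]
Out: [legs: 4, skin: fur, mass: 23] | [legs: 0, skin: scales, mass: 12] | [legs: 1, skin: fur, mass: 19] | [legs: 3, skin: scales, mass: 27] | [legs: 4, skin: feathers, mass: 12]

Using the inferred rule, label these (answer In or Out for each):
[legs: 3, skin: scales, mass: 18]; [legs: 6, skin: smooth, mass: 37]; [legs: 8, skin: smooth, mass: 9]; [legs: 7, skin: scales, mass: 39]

Out, In, In, In

The rule appears to be: legs ≥ 5.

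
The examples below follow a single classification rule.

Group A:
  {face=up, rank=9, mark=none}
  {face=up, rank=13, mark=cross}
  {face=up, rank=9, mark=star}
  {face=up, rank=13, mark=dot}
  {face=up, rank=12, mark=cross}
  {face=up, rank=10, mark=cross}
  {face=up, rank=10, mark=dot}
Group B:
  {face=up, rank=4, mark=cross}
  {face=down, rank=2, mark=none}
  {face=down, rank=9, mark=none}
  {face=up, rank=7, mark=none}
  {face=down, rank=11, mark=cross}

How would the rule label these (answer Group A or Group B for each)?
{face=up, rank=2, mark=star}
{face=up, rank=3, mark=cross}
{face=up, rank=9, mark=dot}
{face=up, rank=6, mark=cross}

The classifier is using: face is up AND rank ≥ 9.
{face=up, rank=2, mark=star} — face is up, rank = 2, hence Group B. {face=up, rank=3, mark=cross} — face is up, rank = 3, hence Group B. {face=up, rank=9, mark=dot} — face is up, rank = 9, hence Group A. {face=up, rank=6, mark=cross} — face is up, rank = 6, hence Group B.

Group B, Group B, Group A, Group B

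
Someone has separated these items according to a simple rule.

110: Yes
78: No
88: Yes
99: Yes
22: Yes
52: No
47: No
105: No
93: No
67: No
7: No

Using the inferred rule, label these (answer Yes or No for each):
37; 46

No, No

Looking at the examples, the only property every 'Yes' case has and every 'No' case lacks is: multiple of 11.
37 — 37 = 11·3 + 4, hence No. 46 — 46 = 11·4 + 2, hence No.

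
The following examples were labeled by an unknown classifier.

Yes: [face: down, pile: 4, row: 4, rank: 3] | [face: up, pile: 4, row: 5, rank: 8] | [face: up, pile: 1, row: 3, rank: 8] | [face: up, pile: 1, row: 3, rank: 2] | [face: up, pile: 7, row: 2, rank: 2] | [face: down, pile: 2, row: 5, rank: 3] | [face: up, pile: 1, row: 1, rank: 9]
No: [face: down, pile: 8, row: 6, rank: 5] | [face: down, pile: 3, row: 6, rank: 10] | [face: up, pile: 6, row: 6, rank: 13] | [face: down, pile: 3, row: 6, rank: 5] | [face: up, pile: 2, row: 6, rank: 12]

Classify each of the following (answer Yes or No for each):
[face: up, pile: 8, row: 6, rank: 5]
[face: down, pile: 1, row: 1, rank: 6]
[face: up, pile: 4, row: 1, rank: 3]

No, Yes, Yes

Rule: row ≤ 5. This holds for each 'Yes' example and fails for each 'No' one.
[face: up, pile: 8, row: 6, rank: 5]: row = 6, does not pass → No.
[face: down, pile: 1, row: 1, rank: 6]: row = 1, fits → Yes.
[face: up, pile: 4, row: 1, rank: 3]: row = 1, fits → Yes.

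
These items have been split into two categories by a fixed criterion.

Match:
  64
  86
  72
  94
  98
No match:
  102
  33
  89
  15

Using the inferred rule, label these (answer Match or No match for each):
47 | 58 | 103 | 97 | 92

No match, Match, No match, No match, Match

The distinguishing property — even AND at most 98 — holds for all the 'Match' cases and none of the 'No match' cases.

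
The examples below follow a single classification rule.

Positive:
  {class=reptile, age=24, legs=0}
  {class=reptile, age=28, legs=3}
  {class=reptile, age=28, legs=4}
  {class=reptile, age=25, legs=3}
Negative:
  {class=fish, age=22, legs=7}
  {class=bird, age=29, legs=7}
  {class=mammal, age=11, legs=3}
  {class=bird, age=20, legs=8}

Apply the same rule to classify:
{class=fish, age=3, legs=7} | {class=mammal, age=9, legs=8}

Negative, Negative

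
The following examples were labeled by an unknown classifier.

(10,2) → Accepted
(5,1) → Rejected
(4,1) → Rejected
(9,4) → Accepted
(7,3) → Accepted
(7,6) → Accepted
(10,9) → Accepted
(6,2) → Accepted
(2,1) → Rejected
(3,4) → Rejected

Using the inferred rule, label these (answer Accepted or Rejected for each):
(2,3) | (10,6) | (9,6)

A rule that fits every label: sum ≥ 8 — true of each 'Accepted' example, false of each 'Rejected' one.

Rejected, Accepted, Accepted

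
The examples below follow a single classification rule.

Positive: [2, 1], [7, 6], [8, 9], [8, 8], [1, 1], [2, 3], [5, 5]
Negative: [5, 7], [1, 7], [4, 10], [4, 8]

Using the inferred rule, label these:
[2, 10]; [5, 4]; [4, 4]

Negative, Positive, Positive

The rule appears to be: |first − second| ≤ 1.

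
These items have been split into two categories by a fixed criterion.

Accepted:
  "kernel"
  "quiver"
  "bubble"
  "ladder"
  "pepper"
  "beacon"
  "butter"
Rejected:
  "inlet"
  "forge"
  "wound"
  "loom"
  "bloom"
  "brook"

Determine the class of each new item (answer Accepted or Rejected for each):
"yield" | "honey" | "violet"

One predicate separates the groups cleanly: length 6.
"yield" — length 5, hence Rejected. "honey" — length 5, hence Rejected. "violet" — length 6, hence Accepted.

Rejected, Rejected, Accepted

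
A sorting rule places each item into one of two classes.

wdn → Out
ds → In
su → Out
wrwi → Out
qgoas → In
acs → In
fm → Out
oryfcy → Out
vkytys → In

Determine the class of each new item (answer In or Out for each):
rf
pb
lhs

Out, Out, In

Every 'In' example satisfies: ends with 's'. None of the 'Out' examples do.
rf → ends with 'f' → Out. pb → ends with 'b' → Out. lhs → ends with 's' → In.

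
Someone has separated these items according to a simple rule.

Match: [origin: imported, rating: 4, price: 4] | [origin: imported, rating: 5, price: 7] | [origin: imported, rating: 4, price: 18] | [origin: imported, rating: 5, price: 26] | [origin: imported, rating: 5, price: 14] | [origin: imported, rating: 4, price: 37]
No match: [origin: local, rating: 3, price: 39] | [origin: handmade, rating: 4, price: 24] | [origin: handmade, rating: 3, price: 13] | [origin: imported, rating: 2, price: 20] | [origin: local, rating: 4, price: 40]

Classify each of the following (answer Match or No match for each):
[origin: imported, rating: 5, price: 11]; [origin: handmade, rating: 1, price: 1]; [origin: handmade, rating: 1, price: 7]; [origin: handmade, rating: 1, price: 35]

Match, No match, No match, No match

'Match' ⟺ origin is imported AND rating ≥ 3.
[origin: imported, rating: 5, price: 11]: origin is imported, rating = 5, matches → Match.
[origin: handmade, rating: 1, price: 1]: origin is handmade, rating = 1, does not pass → No match.
[origin: handmade, rating: 1, price: 7]: origin is handmade, rating = 1, does not pass → No match.
[origin: handmade, rating: 1, price: 35]: origin is handmade, rating = 1, does not pass → No match.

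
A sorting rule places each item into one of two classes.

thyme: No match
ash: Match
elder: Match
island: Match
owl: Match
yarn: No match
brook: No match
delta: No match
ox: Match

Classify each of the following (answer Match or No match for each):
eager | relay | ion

Match, No match, Match

A rule that fits every label: starts with a vowel — true of each 'Match' example, false of each 'No match' one.
eager → starts with 'e' → Match.
relay → starts with 'r' → No match.
ion → starts with 'i' → Match.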